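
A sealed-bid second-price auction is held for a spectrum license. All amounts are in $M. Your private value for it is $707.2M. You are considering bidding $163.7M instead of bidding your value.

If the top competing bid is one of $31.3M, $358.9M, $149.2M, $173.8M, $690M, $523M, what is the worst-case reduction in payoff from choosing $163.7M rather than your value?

$533.4M

$31.3M: same outcome either way → loss $0M.
$358.9M: truthful gives $348.3M, deviation gives $0M → loss $348.3M.
$149.2M: same outcome either way → loss $0M.
$173.8M: truthful gives $533.4M, deviation gives $0M → loss $533.4M.
$690M: truthful gives $17.2M, deviation gives $0M → loss $17.2M.
$523M: truthful gives $184.2M, deviation gives $0M → loss $184.2M.
Maximum loss: $533.4M.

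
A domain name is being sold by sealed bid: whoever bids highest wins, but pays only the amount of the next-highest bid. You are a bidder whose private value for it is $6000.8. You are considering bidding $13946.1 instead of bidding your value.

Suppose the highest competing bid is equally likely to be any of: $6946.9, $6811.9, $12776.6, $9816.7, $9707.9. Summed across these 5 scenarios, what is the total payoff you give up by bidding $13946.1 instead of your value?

$16056

The deviation costs you only when the competing bid falls strictly between $6000.8 and $13946.1; elsewhere both bids give the same outcome.
$6946.9: truthful payoff $0, deviation payoff −$946.1 → loss $946.1.
$6811.9: truthful payoff $0, deviation payoff −$811.1 → loss $811.1.
$12776.6: truthful payoff $0, deviation payoff −$6775.8 → loss $6775.8.
$9816.7: truthful payoff $0, deviation payoff −$3815.9 → loss $3815.9.
$9707.9: truthful payoff $0, deviation payoff −$3707.1 → loss $3707.1.
Total loss = $946.1 + $811.1 + $6775.8 + $3815.9 + $3707.1 = $16056.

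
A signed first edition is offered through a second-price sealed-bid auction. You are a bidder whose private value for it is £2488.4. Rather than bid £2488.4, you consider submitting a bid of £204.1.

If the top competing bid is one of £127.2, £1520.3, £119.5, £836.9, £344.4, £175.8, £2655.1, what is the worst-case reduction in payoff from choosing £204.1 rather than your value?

£127.2: same outcome either way → loss £0.
£1520.3: truthful gives £968.1, deviation gives £0 → loss £968.1.
£119.5: same outcome either way → loss £0.
£836.9: truthful gives £1651.5, deviation gives £0 → loss £1651.5.
£344.4: truthful gives £2144, deviation gives £0 → loss £2144.
£175.8: same outcome either way → loss £0.
£2655.1: same outcome either way → loss £0.
Maximum loss: £2144.

£2144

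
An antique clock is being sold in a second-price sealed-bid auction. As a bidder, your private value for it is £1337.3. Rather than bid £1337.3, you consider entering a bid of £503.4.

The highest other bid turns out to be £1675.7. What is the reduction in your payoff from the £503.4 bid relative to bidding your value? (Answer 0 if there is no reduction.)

Bidding your value £1337.3: you lose (since £1337.3 < £1675.7). Payoff £0.
Bidding £503.4: you lose. Payoff £0.
Difference = £0 − £0 = £0; both bids lead to the same outcome because the competing bid is above both your value and your alternative bid.
Truthful bidding weakly dominates here: raising your bid can only win items priced above your value, and lowering it can only forfeit items priced below.

£0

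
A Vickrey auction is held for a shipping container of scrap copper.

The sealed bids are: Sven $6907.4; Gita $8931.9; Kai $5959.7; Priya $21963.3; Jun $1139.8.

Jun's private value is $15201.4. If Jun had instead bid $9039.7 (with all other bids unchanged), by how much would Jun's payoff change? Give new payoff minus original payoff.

$0

The highest bid among the other bidders is $21963.3; Jun's bid doesn't change that.
Original bid $1139.8: Jun is not highest (top rival bid is $21963.3); payoff $0.
Alternative bid $9039.7: Jun is not highest (top rival bid is $21963.3); payoff $0.
Change in payoff = $0 − ($0) = $0.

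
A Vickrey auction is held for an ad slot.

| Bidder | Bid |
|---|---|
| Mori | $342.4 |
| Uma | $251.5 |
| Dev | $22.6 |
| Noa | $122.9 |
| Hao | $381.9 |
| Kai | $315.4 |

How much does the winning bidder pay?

Highest bid: Hao at $381.9, so Hao wins.
Second-highest bid: Mori at $342.4 — that is the price the winner pays.

$342.4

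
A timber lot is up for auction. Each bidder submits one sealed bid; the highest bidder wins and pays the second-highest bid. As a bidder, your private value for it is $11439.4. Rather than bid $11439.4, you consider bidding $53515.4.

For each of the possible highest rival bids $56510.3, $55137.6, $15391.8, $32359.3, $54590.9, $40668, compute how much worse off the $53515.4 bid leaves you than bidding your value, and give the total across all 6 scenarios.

The deviation costs you only when the competing bid falls strictly between $11439.4 and $53515.4; elsewhere both bids give the same outcome.
$56510.3: outcomes coincide → loss $0.
$55137.6: outcomes coincide → loss $0.
$15391.8: truthful payoff $0, deviation payoff −$3952.4 → loss $3952.4.
$32359.3: truthful payoff $0, deviation payoff −$20919.9 → loss $20919.9.
$54590.9: outcomes coincide → loss $0.
$40668: truthful payoff $0, deviation payoff −$29228.6 → loss $29228.6.
Total loss = $3952.4 + $20919.9 + $29228.6 = $54100.9.

$54100.9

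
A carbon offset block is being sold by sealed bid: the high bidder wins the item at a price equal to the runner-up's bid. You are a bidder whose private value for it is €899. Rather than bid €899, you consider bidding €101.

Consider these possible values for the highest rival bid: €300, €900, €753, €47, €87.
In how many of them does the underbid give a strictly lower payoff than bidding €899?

The deviation hurts exactly when the highest competing bid lies strictly between €101 and €899 — underbidding then forfeits a profitable win.
€300: inside the interval → strictly worse (loss €599).
€900: above both → same outcome either way.
€753: inside the interval → strictly worse (loss €146).
€47: below both → same outcome either way.
€87: below both → same outcome either way.
Count: 2.

2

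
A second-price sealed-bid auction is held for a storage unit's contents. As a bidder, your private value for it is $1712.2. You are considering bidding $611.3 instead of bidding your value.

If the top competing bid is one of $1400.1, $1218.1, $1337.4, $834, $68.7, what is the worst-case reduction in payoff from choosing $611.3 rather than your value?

$1400.1: truthful gives $312.1, deviation gives $0 → loss $312.1.
$1218.1: truthful gives $494.1, deviation gives $0 → loss $494.1.
$1337.4: truthful gives $374.8, deviation gives $0 → loss $374.8.
$834: truthful gives $878.2, deviation gives $0 → loss $878.2.
$68.7: same outcome either way → loss $0.
Maximum loss: $878.2.

$878.2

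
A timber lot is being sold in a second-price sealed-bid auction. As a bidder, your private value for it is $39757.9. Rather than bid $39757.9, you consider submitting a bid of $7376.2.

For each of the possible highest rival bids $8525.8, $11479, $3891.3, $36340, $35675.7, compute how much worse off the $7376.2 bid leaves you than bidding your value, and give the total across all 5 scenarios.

The deviation costs you only when the competing bid falls strictly between $7376.2 and $39757.9; elsewhere both bids give the same outcome.
$8525.8: truthful payoff $31232.1, deviation payoff $0 → loss $31232.1.
$11479: truthful payoff $28278.9, deviation payoff $0 → loss $28278.9.
$3891.3: outcomes coincide → loss $0.
$36340: truthful payoff $3417.9, deviation payoff $0 → loss $3417.9.
$35675.7: truthful payoff $4082.2, deviation payoff $0 → loss $4082.2.
Total loss = $31232.1 + $28278.9 + $3417.9 + $4082.2 = $67011.1.
In a second-price auction your bid sets only whether you win, not what you pay, so bidding your true value is weakly dominant.

$67011.1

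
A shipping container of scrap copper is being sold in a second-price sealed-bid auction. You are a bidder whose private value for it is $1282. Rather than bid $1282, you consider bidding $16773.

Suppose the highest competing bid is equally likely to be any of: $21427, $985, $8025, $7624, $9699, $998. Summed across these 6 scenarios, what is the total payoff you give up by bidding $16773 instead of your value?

$21502

The deviation costs you only when the competing bid falls strictly between $1282 and $16773; elsewhere both bids give the same outcome.
$21427: outcomes coincide → loss $0.
$985: outcomes coincide → loss $0.
$8025: truthful payoff $0, deviation payoff −$6743 → loss $6743.
$7624: truthful payoff $0, deviation payoff −$6342 → loss $6342.
$9699: truthful payoff $0, deviation payoff −$8417 → loss $8417.
$998: outcomes coincide → loss $0.
Total loss = $6743 + $6342 + $8417 = $21502.
Truthful bidding weakly dominates here: raising your bid can only win items priced above your value, and lowering it can only forfeit items priced below.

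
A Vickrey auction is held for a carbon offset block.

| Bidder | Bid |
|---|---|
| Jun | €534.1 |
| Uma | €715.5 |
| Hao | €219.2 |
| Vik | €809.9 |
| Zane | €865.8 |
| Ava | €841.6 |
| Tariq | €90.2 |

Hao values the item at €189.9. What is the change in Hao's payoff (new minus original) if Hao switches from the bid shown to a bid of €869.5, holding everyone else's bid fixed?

The highest bid among the other bidders is €865.8; Hao's bid doesn't change that.
Original bid €219.2: Hao is not highest (top rival bid is €865.8); payoff €0.
Alternative bid €869.5: Hao is highest, pays the top rival bid €865.8; payoff €189.9 − €865.8 = −€675.9.
Change in payoff = −€675.9 − (€0) = −€675.9.

−€675.9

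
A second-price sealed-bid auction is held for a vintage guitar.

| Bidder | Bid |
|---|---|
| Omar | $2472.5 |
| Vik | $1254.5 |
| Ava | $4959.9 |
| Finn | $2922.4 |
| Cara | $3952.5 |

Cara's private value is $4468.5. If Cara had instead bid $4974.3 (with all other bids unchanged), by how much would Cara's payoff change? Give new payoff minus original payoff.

The highest bid among the other bidders is $4959.9; Cara's bid doesn't change that.
Original bid $3952.5: Cara is not highest (top rival bid is $4959.9); payoff $0.
Alternative bid $4974.3: Cara is highest, pays the top rival bid $4959.9; payoff $4468.5 − $4959.9 = −$491.4.
Change in payoff = −$491.4 − ($0) = −$491.4.

−$491.4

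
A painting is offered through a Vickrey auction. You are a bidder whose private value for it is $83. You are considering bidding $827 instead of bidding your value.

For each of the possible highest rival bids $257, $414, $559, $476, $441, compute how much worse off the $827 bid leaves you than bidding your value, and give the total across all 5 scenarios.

$1732

The deviation costs you only when the competing bid falls strictly between $83 and $827; elsewhere both bids give the same outcome.
$257: truthful payoff $0, deviation payoff −$174 → loss $174.
$414: truthful payoff $0, deviation payoff −$331 → loss $331.
$559: truthful payoff $0, deviation payoff −$476 → loss $476.
$476: truthful payoff $0, deviation payoff −$393 → loss $393.
$441: truthful payoff $0, deviation payoff −$358 → loss $358.
Total loss = $174 + $331 + $476 + $393 + $358 = $1732.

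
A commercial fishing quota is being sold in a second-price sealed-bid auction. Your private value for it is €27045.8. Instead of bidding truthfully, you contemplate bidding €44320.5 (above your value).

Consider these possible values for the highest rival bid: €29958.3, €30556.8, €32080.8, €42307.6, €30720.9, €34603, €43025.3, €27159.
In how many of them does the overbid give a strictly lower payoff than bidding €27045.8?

8

The deviation hurts exactly when the highest competing bid lies strictly between €27045.8 and €44320.5 — overbidding then wins at a price above your value.
€29958.3: inside the interval → strictly worse (loss €2912.5).
€30556.8: inside the interval → strictly worse (loss €3511).
€32080.8: inside the interval → strictly worse (loss €5035).
€42307.6: inside the interval → strictly worse (loss €15261.8).
€30720.9: inside the interval → strictly worse (loss €3675.1).
€34603: inside the interval → strictly worse (loss €7557.2).
€43025.3: inside the interval → strictly worse (loss €15979.5).
€27159: inside the interval → strictly worse (loss €113.2).
Count: 8.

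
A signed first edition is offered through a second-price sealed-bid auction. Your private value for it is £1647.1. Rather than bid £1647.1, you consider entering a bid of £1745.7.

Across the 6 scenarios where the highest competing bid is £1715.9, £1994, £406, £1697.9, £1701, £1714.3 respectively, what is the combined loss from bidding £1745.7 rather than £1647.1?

The deviation costs you only when the competing bid falls strictly between £1647.1 and £1745.7; elsewhere both bids give the same outcome.
£1715.9: truthful payoff £0, deviation payoff −£68.8 → loss £68.8.
£1994: outcomes coincide → loss £0.
£406: outcomes coincide → loss £0.
£1697.9: truthful payoff £0, deviation payoff −£50.8 → loss £50.8.
£1701: truthful payoff £0, deviation payoff −£53.9 → loss £53.9.
£1714.3: truthful payoff £0, deviation payoff −£67.2 → loss £67.2.
Total loss = £68.8 + £50.8 + £53.9 + £67.2 = £240.7.

£240.7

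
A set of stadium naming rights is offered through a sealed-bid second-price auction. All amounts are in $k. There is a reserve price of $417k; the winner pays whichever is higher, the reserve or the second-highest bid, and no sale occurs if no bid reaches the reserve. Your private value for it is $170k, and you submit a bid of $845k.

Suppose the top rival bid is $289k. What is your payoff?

Your bid $845k is the highest and exceeds the reserve.
Price = max(second-highest bid, reserve) = max($289k, $417k) = $417k.
Payoff = $170k − $417k = −$247k.

−$247k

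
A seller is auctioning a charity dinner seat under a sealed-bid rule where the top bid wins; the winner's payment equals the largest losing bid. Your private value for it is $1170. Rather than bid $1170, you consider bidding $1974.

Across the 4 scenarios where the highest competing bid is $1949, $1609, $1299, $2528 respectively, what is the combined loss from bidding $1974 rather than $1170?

$1347

The deviation costs you only when the competing bid falls strictly between $1170 and $1974; elsewhere both bids give the same outcome.
$1949: truthful payoff $0, deviation payoff −$779 → loss $779.
$1609: truthful payoff $0, deviation payoff −$439 → loss $439.
$1299: truthful payoff $0, deviation payoff −$129 → loss $129.
$2528: outcomes coincide → loss $0.
Total loss = $779 + $439 + $129 = $1347.
Because the price is fixed by the runner-up's bid, deviating from your value can only change a good outcome into a bad one — never the reverse.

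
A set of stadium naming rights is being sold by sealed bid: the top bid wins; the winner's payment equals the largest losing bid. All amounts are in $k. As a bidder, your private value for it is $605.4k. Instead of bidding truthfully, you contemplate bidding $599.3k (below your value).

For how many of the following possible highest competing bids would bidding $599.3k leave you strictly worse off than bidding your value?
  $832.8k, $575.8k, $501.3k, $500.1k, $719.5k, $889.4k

0

The deviation hurts exactly when the highest competing bid lies strictly between $599.3k and $605.4k — underbidding then forfeits a profitable win.
$832.8k: above both → same outcome either way.
$575.8k: below both → same outcome either way.
$501.3k: below both → same outcome either way.
$500.1k: below both → same outcome either way.
$719.5k: above both → same outcome either way.
$889.4k: above both → same outcome either way.
Count: 0.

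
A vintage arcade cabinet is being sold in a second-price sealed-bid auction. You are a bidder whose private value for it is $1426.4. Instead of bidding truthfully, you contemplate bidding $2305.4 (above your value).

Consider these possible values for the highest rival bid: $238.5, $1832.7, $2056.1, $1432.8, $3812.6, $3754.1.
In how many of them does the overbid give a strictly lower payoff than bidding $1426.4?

The deviation hurts exactly when the highest competing bid lies strictly between $1426.4 and $2305.4 — overbidding then wins at a price above your value.
$238.5: below both → same outcome either way.
$1832.7: inside the interval → strictly worse (loss $406.3).
$2056.1: inside the interval → strictly worse (loss $629.7).
$1432.8: inside the interval → strictly worse (loss $6.4).
$3812.6: above both → same outcome either way.
$3754.1: above both → same outcome either way.
Count: 3.

3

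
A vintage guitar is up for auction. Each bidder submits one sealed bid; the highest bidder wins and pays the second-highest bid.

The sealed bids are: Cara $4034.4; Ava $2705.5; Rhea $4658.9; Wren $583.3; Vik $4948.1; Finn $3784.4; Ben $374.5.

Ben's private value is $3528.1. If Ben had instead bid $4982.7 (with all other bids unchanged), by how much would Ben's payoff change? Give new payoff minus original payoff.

−$1420

The highest bid among the other bidders is $4948.1; Ben's bid doesn't change that.
Original bid $374.5: Ben is not highest (top rival bid is $4948.1); payoff $0.
Alternative bid $4982.7: Ben is highest, pays the top rival bid $4948.1; payoff $3528.1 − $4948.1 = −$1420.
Change in payoff = −$1420 − ($0) = −$1420.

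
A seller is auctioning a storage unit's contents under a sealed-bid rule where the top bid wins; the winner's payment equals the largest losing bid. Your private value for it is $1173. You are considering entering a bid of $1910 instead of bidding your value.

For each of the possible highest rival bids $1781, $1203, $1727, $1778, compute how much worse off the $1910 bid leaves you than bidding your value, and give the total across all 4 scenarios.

The deviation costs you only when the competing bid falls strictly between $1173 and $1910; elsewhere both bids give the same outcome.
$1781: truthful payoff $0, deviation payoff −$608 → loss $608.
$1203: truthful payoff $0, deviation payoff −$30 → loss $30.
$1727: truthful payoff $0, deviation payoff −$554 → loss $554.
$1778: truthful payoff $0, deviation payoff −$605 → loss $605.
Total loss = $608 + $30 + $554 + $605 = $1797.
Truthful bidding weakly dominates here: raising your bid can only win items priced above your value, and lowering it can only forfeit items priced below.

$1797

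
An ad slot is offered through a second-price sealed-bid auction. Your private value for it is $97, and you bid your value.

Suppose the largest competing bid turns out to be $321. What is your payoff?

$0

Your bid $97 is below the highest competing bid $321, so you lose.
A losing bidder pays nothing and receives nothing: payoff = $0.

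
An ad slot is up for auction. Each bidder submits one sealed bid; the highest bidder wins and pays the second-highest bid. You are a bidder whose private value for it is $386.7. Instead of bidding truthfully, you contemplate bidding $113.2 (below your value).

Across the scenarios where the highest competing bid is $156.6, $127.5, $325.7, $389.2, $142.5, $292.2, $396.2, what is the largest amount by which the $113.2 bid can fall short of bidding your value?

$156.6: truthful gives $230.1, deviation gives $0 → loss $230.1.
$127.5: truthful gives $259.2, deviation gives $0 → loss $259.2.
$325.7: truthful gives $61, deviation gives $0 → loss $61.
$389.2: same outcome either way → loss $0.
$142.5: truthful gives $244.2, deviation gives $0 → loss $244.2.
$292.2: truthful gives $94.5, deviation gives $0 → loss $94.5.
$396.2: same outcome either way → loss $0.
Maximum loss: $259.2.

$259.2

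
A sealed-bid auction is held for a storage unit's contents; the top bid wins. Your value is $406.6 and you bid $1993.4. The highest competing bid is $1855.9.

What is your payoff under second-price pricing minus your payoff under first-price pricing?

You have the highest bid, so you win under either rule.
Second-price: pay $1855.9 → payoff −$1449.3.
First-price: pay your own bid $1993.4 → payoff −$1586.8.
Difference = −$1449.3 − (−$1586.8) = $137.5.

$137.5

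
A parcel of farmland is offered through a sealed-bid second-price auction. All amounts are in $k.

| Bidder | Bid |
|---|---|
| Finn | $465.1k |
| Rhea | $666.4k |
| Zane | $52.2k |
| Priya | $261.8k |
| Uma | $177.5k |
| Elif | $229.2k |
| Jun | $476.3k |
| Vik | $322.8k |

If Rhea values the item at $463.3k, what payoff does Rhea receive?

−$13k

Highest bid: Rhea at $666.4k, so Rhea wins.
Second-highest bid: Jun at $476.3k — that is the price the winner pays.
Rhea's payoff = value − price = $463.3k − $476.3k = −$13k.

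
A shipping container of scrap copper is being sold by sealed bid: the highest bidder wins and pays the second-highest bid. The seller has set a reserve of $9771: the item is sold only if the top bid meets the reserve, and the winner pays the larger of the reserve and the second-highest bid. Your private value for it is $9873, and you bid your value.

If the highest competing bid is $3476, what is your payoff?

Your bid $9873 is the highest and exceeds the reserve.
Price = max(second-highest bid, reserve) = max($3476, $9771) = $9771.
Payoff = $9873 − $9771 = $102.

$102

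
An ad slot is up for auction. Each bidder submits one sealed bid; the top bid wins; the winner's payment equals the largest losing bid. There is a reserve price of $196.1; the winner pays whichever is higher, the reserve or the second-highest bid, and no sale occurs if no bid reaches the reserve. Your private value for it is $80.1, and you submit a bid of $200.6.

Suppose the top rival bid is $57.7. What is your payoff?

−$116

Your bid $200.6 is the highest and exceeds the reserve.
Price = max(second-highest bid, reserve) = max($57.7, $196.1) = $196.1.
Payoff = $80.1 − $196.1 = −$116.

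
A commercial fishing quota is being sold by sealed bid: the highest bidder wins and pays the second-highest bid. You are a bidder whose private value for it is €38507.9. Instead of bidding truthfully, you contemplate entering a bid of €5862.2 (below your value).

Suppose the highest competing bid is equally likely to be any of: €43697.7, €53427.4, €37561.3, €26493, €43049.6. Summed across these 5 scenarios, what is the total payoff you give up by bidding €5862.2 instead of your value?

The deviation costs you only when the competing bid falls strictly between €5862.2 and €38507.9; elsewhere both bids give the same outcome.
€43697.7: outcomes coincide → loss €0.
€53427.4: outcomes coincide → loss €0.
€37561.3: truthful payoff €946.6, deviation payoff €0 → loss €946.6.
€26493: truthful payoff €12014.9, deviation payoff €0 → loss €12014.9.
€43049.6: outcomes coincide → loss €0.
Total loss = €946.6 + €12014.9 = €12961.5.
In a second-price auction your bid sets only whether you win, not what you pay, so bidding your true value is weakly dominant.

€12961.5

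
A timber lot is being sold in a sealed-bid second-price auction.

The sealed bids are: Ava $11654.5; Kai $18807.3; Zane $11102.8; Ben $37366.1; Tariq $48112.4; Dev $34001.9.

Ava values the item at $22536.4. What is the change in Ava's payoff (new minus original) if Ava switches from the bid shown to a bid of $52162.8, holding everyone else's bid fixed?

−$25576

The highest bid among the other bidders is $48112.4; Ava's bid doesn't change that.
Original bid $11654.5: Ava is not highest (top rival bid is $48112.4); payoff $0.
Alternative bid $52162.8: Ava is highest, pays the top rival bid $48112.4; payoff $22536.4 − $48112.4 = −$25576.
Change in payoff = −$25576 − ($0) = −$25576.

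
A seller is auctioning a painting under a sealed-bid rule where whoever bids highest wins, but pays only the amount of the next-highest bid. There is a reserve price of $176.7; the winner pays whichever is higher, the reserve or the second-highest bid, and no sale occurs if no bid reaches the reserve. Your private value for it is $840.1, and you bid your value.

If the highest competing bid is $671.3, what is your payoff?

Your bid $840.1 is the highest and exceeds the reserve.
Price = max(second-highest bid, reserve) = max($671.3, $176.7) = $671.3.
Payoff = $840.1 − $671.3 = $168.8.

$168.8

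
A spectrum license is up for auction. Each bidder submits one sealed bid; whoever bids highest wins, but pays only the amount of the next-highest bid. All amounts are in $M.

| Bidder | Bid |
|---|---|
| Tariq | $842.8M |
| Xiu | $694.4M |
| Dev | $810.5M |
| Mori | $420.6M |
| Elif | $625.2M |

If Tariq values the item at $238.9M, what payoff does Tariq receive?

Highest bid: Tariq at $842.8M, so Tariq wins.
Second-highest bid: Dev at $810.5M — that is the price the winner pays.
Tariq's payoff = value − price = $238.9M − $810.5M = −$571.6M.

−$571.6M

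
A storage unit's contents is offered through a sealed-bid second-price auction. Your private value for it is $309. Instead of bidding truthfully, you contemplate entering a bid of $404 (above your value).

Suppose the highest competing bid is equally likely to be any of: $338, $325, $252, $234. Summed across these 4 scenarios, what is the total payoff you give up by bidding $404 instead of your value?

$45

The deviation costs you only when the competing bid falls strictly between $309 and $404; elsewhere both bids give the same outcome.
$338: truthful payoff $0, deviation payoff −$29 → loss $29.
$325: truthful payoff $0, deviation payoff −$16 → loss $16.
$252: outcomes coincide → loss $0.
$234: outcomes coincide → loss $0.
Total loss = $29 + $16 = $45.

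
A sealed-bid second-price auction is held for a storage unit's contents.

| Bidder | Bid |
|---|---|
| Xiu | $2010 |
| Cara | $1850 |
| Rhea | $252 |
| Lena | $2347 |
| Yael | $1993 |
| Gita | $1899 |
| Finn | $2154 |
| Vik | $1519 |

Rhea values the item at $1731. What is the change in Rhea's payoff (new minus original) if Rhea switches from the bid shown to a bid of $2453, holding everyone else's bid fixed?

The highest bid among the other bidders is $2347; Rhea's bid doesn't change that.
Original bid $252: Rhea is not highest (top rival bid is $2347); payoff $0.
Alternative bid $2453: Rhea is highest, pays the top rival bid $2347; payoff $1731 − $2347 = −$616.
Change in payoff = −$616 − ($0) = −$616.

−$616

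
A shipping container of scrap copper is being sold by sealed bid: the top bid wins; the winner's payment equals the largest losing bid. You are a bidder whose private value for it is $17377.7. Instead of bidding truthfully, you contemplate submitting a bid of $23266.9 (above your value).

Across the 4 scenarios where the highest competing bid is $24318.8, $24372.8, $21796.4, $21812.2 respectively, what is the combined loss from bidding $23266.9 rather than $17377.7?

The deviation costs you only when the competing bid falls strictly between $17377.7 and $23266.9; elsewhere both bids give the same outcome.
$24318.8: outcomes coincide → loss $0.
$24372.8: outcomes coincide → loss $0.
$21796.4: truthful payoff $0, deviation payoff −$4418.7 → loss $4418.7.
$21812.2: truthful payoff $0, deviation payoff −$4434.5 → loss $4434.5.
Total loss = $4418.7 + $4434.5 = $8853.2.

$8853.2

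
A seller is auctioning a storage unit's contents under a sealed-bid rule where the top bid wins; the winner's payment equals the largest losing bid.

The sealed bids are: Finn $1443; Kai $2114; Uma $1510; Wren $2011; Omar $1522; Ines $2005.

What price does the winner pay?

Highest bid: Kai at $2114, so Kai wins.
Second-highest bid: Wren at $2011 — that is the price the winner pays.

$2011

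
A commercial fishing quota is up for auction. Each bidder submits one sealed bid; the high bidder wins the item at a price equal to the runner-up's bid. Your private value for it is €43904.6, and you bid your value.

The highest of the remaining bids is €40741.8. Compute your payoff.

€3162.8

Your bid €43904.6 exceeds the highest competing bid €40741.8, so you win.
In a second-price auction the winner pays the second-highest bid, €40741.8.
Payoff = value − price = €43904.6 − €40741.8 = €3162.8.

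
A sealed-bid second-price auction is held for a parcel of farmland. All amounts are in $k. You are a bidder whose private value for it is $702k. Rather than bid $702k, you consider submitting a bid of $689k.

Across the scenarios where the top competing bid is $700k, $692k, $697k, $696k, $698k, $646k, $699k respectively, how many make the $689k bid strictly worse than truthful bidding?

6

The deviation hurts exactly when the highest competing bid lies strictly between $689k and $702k — underbidding then forfeits a profitable win.
$700k: inside the interval → strictly worse (loss $2k).
$692k: inside the interval → strictly worse (loss $10k).
$697k: inside the interval → strictly worse (loss $5k).
$696k: inside the interval → strictly worse (loss $6k).
$698k: inside the interval → strictly worse (loss $4k).
$646k: below both → same outcome either way.
$699k: inside the interval → strictly worse (loss $3k).
Count: 6.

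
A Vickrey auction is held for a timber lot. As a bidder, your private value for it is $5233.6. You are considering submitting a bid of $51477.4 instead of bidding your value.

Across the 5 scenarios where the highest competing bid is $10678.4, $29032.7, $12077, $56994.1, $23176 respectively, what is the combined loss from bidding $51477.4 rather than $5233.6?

The deviation costs you only when the competing bid falls strictly between $5233.6 and $51477.4; elsewhere both bids give the same outcome.
$10678.4: truthful payoff $0, deviation payoff −$5444.8 → loss $5444.8.
$29032.7: truthful payoff $0, deviation payoff −$23799.1 → loss $23799.1.
$12077: truthful payoff $0, deviation payoff −$6843.4 → loss $6843.4.
$56994.1: outcomes coincide → loss $0.
$23176: truthful payoff $0, deviation payoff −$17942.4 → loss $17942.4.
Total loss = $5444.8 + $23799.1 + $6843.4 + $17942.4 = $54029.7.
Because the price is fixed by the runner-up's bid, deviating from your value can only change a good outcome into a bad one — never the reverse.

$54029.7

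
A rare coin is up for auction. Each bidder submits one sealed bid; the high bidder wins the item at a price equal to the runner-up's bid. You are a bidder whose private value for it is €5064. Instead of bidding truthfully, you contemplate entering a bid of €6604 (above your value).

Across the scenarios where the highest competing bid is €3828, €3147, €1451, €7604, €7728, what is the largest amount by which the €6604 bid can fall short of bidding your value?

€0

€3828: same outcome either way → loss €0.
€3147: same outcome either way → loss €0.
€1451: same outcome either way → loss €0.
€7604: same outcome either way → loss €0.
€7728: same outcome either way → loss €0.
Maximum loss: €0.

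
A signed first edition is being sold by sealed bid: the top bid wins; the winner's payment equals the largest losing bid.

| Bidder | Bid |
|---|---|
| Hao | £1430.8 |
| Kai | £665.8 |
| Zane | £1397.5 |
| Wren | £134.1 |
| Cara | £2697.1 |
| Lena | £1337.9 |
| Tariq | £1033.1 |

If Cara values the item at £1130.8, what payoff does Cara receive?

−£300

Highest bid: Cara at £2697.1, so Cara wins.
Second-highest bid: Hao at £1430.8 — that is the price the winner pays.
Cara's payoff = value − price = £1130.8 − £1430.8 = −£300.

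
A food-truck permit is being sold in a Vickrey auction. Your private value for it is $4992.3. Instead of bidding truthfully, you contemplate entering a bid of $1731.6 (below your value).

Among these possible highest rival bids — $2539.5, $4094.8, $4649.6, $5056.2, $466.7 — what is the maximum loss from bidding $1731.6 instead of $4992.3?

$2452.8

$2539.5: truthful gives $2452.8, deviation gives $0 → loss $2452.8.
$4094.8: truthful gives $897.5, deviation gives $0 → loss $897.5.
$4649.6: truthful gives $342.7, deviation gives $0 → loss $342.7.
$5056.2: same outcome either way → loss $0.
$466.7: same outcome either way → loss $0.
Maximum loss: $2452.8.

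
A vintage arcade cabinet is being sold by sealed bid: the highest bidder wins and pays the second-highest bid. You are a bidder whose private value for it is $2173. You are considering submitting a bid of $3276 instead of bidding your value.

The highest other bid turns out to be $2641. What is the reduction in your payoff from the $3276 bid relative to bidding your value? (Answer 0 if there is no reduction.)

$468

Bidding your value $2173: you lose (since $2173 < $2641). Payoff $0.
Bidding $3276: you win and pay $2641. Payoff $2173 − $2641 = −$468.
The competing bid $2641 lies between your value and your inflated bid, so overbidding wins an item priced above your value.
Loss from deviating = $0 − (−$468) = $468.
Truthful bidding weakly dominates here: raising your bid can only win items priced above your value, and lowering it can only forfeit items priced below.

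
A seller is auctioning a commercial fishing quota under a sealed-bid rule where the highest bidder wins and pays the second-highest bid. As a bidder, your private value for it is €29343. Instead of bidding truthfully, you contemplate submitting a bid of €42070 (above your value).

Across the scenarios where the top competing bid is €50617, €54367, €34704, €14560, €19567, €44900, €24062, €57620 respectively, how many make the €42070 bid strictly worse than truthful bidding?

The deviation hurts exactly when the highest competing bid lies strictly between €29343 and €42070 — overbidding then wins at a price above your value.
€50617: above both → same outcome either way.
€54367: above both → same outcome either way.
€34704: inside the interval → strictly worse (loss €5361).
€14560: below both → same outcome either way.
€19567: below both → same outcome either way.
€44900: above both → same outcome either way.
€24062: below both → same outcome either way.
€57620: above both → same outcome either way.
Count: 1.

1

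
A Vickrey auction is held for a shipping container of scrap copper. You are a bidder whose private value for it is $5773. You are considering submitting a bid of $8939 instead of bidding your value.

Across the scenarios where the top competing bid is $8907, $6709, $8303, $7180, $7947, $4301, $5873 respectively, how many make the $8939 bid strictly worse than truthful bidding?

The deviation hurts exactly when the highest competing bid lies strictly between $5773 and $8939 — overbidding then wins at a price above your value.
$8907: inside the interval → strictly worse (loss $3134).
$6709: inside the interval → strictly worse (loss $936).
$8303: inside the interval → strictly worse (loss $2530).
$7180: inside the interval → strictly worse (loss $1407).
$7947: inside the interval → strictly worse (loss $2174).
$4301: below both → same outcome either way.
$5873: inside the interval → strictly worse (loss $100).
Count: 6.

6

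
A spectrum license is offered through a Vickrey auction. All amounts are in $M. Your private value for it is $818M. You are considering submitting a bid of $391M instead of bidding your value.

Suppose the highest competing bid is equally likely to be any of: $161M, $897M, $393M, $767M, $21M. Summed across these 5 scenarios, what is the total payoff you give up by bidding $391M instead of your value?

The deviation costs you only when the competing bid falls strictly between $391M and $818M; elsewhere both bids give the same outcome.
$161M: outcomes coincide → loss $0M.
$897M: outcomes coincide → loss $0M.
$393M: truthful payoff $425M, deviation payoff $0M → loss $425M.
$767M: truthful payoff $51M, deviation payoff $0M → loss $51M.
$21M: outcomes coincide → loss $0M.
Total loss = $425M + $51M = $476M.
Truthful bidding weakly dominates here: raising your bid can only win items priced above your value, and lowering it can only forfeit items priced below.

$476M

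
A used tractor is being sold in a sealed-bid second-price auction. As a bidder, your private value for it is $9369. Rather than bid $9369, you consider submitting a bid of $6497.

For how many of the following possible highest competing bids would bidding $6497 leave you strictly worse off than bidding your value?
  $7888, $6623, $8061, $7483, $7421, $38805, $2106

The deviation hurts exactly when the highest competing bid lies strictly between $6497 and $9369 — underbidding then forfeits a profitable win.
$7888: inside the interval → strictly worse (loss $1481).
$6623: inside the interval → strictly worse (loss $2746).
$8061: inside the interval → strictly worse (loss $1308).
$7483: inside the interval → strictly worse (loss $1886).
$7421: inside the interval → strictly worse (loss $1948).
$38805: above both → same outcome either way.
$2106: below both → same outcome either way.
Count: 5.

5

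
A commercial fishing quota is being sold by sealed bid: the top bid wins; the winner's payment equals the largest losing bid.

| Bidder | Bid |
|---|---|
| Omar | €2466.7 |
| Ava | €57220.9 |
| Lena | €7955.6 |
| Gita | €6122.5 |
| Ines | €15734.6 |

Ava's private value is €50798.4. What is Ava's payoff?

Highest bid: Ava at €57220.9, so Ava wins.
Second-highest bid: Ines at €15734.6 — that is the price the winner pays.
Ava's payoff = value − price = €50798.4 − €15734.6 = €35063.8.

€35063.8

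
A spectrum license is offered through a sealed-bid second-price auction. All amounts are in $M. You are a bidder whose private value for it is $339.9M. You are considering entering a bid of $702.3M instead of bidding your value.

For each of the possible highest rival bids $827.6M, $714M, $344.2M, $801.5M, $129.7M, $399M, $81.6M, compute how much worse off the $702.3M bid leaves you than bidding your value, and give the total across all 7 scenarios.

The deviation costs you only when the competing bid falls strictly between $339.9M and $702.3M; elsewhere both bids give the same outcome.
$827.6M: outcomes coincide → loss $0M.
$714M: outcomes coincide → loss $0M.
$344.2M: truthful payoff $0M, deviation payoff −$4.3M → loss $4.3M.
$801.5M: outcomes coincide → loss $0M.
$129.7M: outcomes coincide → loss $0M.
$399M: truthful payoff $0M, deviation payoff −$59.1M → loss $59.1M.
$81.6M: outcomes coincide → loss $0M.
Total loss = $4.3M + $59.1M = $63.4M.

$63.4M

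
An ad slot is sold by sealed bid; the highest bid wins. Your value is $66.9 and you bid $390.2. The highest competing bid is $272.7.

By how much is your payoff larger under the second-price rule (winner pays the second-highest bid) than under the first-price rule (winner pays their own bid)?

$117.5

You have the highest bid, so you win under either rule.
Second-price: pay $272.7 → payoff −$205.8.
First-price: pay your own bid $390.2 → payoff −$323.3.
Difference = −$205.8 − (−$323.3) = $117.5.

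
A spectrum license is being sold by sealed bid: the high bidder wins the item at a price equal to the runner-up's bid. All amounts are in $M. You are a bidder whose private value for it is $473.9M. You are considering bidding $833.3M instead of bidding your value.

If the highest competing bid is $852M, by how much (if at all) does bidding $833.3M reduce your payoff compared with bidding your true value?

$0M

Bidding your value $473.9M: you lose (since $473.9M < $852M). Payoff $0M.
Bidding $833.3M: you lose. Payoff $0M.
Difference = $0M − $0M = $0M; both bids lead to the same outcome because the competing bid is above both your value and your alternative bid.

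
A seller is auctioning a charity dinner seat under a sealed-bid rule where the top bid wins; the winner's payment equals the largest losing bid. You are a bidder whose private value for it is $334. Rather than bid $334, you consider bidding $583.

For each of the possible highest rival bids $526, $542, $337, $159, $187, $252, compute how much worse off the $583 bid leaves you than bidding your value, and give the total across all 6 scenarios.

The deviation costs you only when the competing bid falls strictly between $334 and $583; elsewhere both bids give the same outcome.
$526: truthful payoff $0, deviation payoff −$192 → loss $192.
$542: truthful payoff $0, deviation payoff −$208 → loss $208.
$337: truthful payoff $0, deviation payoff −$3 → loss $3.
$159: outcomes coincide → loss $0.
$187: outcomes coincide → loss $0.
$252: outcomes coincide → loss $0.
Total loss = $192 + $208 + $3 = $403.

$403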